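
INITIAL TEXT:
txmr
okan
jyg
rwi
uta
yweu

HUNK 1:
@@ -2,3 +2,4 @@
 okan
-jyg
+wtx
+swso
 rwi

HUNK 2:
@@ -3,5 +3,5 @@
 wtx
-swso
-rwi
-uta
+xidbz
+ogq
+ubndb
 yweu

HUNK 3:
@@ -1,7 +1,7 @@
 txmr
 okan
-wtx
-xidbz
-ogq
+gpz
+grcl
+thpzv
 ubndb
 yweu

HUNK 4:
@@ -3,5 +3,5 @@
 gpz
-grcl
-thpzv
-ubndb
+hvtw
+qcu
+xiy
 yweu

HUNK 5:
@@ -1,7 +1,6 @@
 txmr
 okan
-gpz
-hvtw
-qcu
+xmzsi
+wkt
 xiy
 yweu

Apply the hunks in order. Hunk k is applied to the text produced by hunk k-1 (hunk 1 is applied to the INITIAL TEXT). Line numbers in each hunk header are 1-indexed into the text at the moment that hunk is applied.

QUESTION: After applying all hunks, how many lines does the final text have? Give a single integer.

Hunk 1: at line 2 remove [jyg] add [wtx,swso] -> 7 lines: txmr okan wtx swso rwi uta yweu
Hunk 2: at line 3 remove [swso,rwi,uta] add [xidbz,ogq,ubndb] -> 7 lines: txmr okan wtx xidbz ogq ubndb yweu
Hunk 3: at line 1 remove [wtx,xidbz,ogq] add [gpz,grcl,thpzv] -> 7 lines: txmr okan gpz grcl thpzv ubndb yweu
Hunk 4: at line 3 remove [grcl,thpzv,ubndb] add [hvtw,qcu,xiy] -> 7 lines: txmr okan gpz hvtw qcu xiy yweu
Hunk 5: at line 1 remove [gpz,hvtw,qcu] add [xmzsi,wkt] -> 6 lines: txmr okan xmzsi wkt xiy yweu
Final line count: 6

Answer: 6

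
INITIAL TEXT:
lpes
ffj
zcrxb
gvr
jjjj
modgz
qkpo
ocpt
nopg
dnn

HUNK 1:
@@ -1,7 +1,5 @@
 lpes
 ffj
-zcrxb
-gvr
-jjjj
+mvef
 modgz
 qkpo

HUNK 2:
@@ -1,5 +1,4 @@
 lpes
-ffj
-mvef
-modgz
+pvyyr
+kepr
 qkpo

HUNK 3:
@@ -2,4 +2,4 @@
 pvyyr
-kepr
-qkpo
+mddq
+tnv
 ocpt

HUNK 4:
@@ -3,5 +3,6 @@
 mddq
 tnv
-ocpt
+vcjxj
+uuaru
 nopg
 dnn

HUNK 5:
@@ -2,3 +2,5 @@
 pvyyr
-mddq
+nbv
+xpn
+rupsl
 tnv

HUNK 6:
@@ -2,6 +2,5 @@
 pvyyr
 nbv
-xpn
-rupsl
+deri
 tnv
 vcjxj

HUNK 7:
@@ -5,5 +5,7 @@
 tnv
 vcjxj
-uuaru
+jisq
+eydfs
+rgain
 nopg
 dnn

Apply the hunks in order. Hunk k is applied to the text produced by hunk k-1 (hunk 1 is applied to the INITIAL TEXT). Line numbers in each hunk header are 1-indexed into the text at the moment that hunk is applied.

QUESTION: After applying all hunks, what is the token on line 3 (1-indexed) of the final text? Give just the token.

Hunk 1: at line 1 remove [zcrxb,gvr,jjjj] add [mvef] -> 8 lines: lpes ffj mvef modgz qkpo ocpt nopg dnn
Hunk 2: at line 1 remove [ffj,mvef,modgz] add [pvyyr,kepr] -> 7 lines: lpes pvyyr kepr qkpo ocpt nopg dnn
Hunk 3: at line 2 remove [kepr,qkpo] add [mddq,tnv] -> 7 lines: lpes pvyyr mddq tnv ocpt nopg dnn
Hunk 4: at line 3 remove [ocpt] add [vcjxj,uuaru] -> 8 lines: lpes pvyyr mddq tnv vcjxj uuaru nopg dnn
Hunk 5: at line 2 remove [mddq] add [nbv,xpn,rupsl] -> 10 lines: lpes pvyyr nbv xpn rupsl tnv vcjxj uuaru nopg dnn
Hunk 6: at line 2 remove [xpn,rupsl] add [deri] -> 9 lines: lpes pvyyr nbv deri tnv vcjxj uuaru nopg dnn
Hunk 7: at line 5 remove [uuaru] add [jisq,eydfs,rgain] -> 11 lines: lpes pvyyr nbv deri tnv vcjxj jisq eydfs rgain nopg dnn
Final line 3: nbv

Answer: nbv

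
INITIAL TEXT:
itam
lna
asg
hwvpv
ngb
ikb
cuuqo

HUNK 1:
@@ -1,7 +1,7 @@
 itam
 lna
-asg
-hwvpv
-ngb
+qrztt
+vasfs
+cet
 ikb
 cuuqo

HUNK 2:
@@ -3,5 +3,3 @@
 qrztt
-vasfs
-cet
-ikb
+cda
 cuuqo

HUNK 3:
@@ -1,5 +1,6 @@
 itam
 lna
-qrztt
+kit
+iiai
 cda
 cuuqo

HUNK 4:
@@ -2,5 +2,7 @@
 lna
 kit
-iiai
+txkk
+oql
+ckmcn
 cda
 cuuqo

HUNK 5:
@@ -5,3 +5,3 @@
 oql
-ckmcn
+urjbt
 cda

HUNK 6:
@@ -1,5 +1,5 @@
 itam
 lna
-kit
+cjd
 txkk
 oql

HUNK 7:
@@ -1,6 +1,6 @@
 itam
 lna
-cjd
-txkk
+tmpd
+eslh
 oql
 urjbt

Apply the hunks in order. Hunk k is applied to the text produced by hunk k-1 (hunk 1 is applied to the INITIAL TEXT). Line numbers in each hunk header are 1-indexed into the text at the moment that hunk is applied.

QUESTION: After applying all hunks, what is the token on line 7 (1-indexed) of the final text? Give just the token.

Hunk 1: at line 1 remove [asg,hwvpv,ngb] add [qrztt,vasfs,cet] -> 7 lines: itam lna qrztt vasfs cet ikb cuuqo
Hunk 2: at line 3 remove [vasfs,cet,ikb] add [cda] -> 5 lines: itam lna qrztt cda cuuqo
Hunk 3: at line 1 remove [qrztt] add [kit,iiai] -> 6 lines: itam lna kit iiai cda cuuqo
Hunk 4: at line 2 remove [iiai] add [txkk,oql,ckmcn] -> 8 lines: itam lna kit txkk oql ckmcn cda cuuqo
Hunk 5: at line 5 remove [ckmcn] add [urjbt] -> 8 lines: itam lna kit txkk oql urjbt cda cuuqo
Hunk 6: at line 1 remove [kit] add [cjd] -> 8 lines: itam lna cjd txkk oql urjbt cda cuuqo
Hunk 7: at line 1 remove [cjd,txkk] add [tmpd,eslh] -> 8 lines: itam lna tmpd eslh oql urjbt cda cuuqo
Final line 7: cda

Answer: cda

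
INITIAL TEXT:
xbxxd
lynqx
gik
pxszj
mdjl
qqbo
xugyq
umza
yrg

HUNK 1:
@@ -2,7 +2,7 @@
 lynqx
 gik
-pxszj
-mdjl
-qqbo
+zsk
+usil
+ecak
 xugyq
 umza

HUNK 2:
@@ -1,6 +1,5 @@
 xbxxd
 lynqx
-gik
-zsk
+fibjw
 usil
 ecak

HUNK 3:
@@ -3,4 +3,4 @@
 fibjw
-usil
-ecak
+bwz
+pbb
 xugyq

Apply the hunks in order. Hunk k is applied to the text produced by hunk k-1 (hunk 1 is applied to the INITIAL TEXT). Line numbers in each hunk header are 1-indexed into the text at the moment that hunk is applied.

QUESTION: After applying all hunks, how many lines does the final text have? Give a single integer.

Answer: 8

Derivation:
Hunk 1: at line 2 remove [pxszj,mdjl,qqbo] add [zsk,usil,ecak] -> 9 lines: xbxxd lynqx gik zsk usil ecak xugyq umza yrg
Hunk 2: at line 1 remove [gik,zsk] add [fibjw] -> 8 lines: xbxxd lynqx fibjw usil ecak xugyq umza yrg
Hunk 3: at line 3 remove [usil,ecak] add [bwz,pbb] -> 8 lines: xbxxd lynqx fibjw bwz pbb xugyq umza yrg
Final line count: 8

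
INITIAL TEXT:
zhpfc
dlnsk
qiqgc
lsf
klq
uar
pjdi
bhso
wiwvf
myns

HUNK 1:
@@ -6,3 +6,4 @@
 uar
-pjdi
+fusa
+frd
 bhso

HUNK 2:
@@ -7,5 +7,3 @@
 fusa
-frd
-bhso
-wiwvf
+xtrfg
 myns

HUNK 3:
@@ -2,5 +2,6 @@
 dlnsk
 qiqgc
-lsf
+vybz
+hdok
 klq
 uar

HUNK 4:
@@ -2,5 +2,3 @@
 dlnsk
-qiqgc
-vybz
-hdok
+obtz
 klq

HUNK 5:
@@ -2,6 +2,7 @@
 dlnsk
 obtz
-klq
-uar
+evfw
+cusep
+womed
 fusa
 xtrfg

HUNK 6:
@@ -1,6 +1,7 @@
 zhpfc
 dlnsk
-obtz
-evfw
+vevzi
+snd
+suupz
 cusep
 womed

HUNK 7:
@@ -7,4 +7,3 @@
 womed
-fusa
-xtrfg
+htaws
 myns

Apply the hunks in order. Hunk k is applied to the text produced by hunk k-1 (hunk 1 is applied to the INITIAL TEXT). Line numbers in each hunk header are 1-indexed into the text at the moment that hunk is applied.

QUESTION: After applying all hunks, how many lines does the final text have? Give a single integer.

Answer: 9

Derivation:
Hunk 1: at line 6 remove [pjdi] add [fusa,frd] -> 11 lines: zhpfc dlnsk qiqgc lsf klq uar fusa frd bhso wiwvf myns
Hunk 2: at line 7 remove [frd,bhso,wiwvf] add [xtrfg] -> 9 lines: zhpfc dlnsk qiqgc lsf klq uar fusa xtrfg myns
Hunk 3: at line 2 remove [lsf] add [vybz,hdok] -> 10 lines: zhpfc dlnsk qiqgc vybz hdok klq uar fusa xtrfg myns
Hunk 4: at line 2 remove [qiqgc,vybz,hdok] add [obtz] -> 8 lines: zhpfc dlnsk obtz klq uar fusa xtrfg myns
Hunk 5: at line 2 remove [klq,uar] add [evfw,cusep,womed] -> 9 lines: zhpfc dlnsk obtz evfw cusep womed fusa xtrfg myns
Hunk 6: at line 1 remove [obtz,evfw] add [vevzi,snd,suupz] -> 10 lines: zhpfc dlnsk vevzi snd suupz cusep womed fusa xtrfg myns
Hunk 7: at line 7 remove [fusa,xtrfg] add [htaws] -> 9 lines: zhpfc dlnsk vevzi snd suupz cusep womed htaws myns
Final line count: 9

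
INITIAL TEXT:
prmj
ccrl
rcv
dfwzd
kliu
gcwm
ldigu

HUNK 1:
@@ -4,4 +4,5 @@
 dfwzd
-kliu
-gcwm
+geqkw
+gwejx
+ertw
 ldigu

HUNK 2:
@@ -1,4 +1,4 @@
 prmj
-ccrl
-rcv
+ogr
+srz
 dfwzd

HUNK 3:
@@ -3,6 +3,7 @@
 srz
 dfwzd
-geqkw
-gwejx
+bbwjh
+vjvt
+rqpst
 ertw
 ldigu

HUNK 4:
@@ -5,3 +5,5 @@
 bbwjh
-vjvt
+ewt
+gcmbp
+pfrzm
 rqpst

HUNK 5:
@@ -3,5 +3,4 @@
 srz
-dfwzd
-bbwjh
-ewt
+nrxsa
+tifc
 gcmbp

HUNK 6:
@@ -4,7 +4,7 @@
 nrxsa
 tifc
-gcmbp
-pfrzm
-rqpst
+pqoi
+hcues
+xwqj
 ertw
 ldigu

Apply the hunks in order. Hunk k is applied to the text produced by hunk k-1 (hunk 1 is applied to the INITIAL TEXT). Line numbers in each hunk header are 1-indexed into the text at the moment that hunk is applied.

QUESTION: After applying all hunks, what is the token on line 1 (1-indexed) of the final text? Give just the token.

Answer: prmj

Derivation:
Hunk 1: at line 4 remove [kliu,gcwm] add [geqkw,gwejx,ertw] -> 8 lines: prmj ccrl rcv dfwzd geqkw gwejx ertw ldigu
Hunk 2: at line 1 remove [ccrl,rcv] add [ogr,srz] -> 8 lines: prmj ogr srz dfwzd geqkw gwejx ertw ldigu
Hunk 3: at line 3 remove [geqkw,gwejx] add [bbwjh,vjvt,rqpst] -> 9 lines: prmj ogr srz dfwzd bbwjh vjvt rqpst ertw ldigu
Hunk 4: at line 5 remove [vjvt] add [ewt,gcmbp,pfrzm] -> 11 lines: prmj ogr srz dfwzd bbwjh ewt gcmbp pfrzm rqpst ertw ldigu
Hunk 5: at line 3 remove [dfwzd,bbwjh,ewt] add [nrxsa,tifc] -> 10 lines: prmj ogr srz nrxsa tifc gcmbp pfrzm rqpst ertw ldigu
Hunk 6: at line 4 remove [gcmbp,pfrzm,rqpst] add [pqoi,hcues,xwqj] -> 10 lines: prmj ogr srz nrxsa tifc pqoi hcues xwqj ertw ldigu
Final line 1: prmj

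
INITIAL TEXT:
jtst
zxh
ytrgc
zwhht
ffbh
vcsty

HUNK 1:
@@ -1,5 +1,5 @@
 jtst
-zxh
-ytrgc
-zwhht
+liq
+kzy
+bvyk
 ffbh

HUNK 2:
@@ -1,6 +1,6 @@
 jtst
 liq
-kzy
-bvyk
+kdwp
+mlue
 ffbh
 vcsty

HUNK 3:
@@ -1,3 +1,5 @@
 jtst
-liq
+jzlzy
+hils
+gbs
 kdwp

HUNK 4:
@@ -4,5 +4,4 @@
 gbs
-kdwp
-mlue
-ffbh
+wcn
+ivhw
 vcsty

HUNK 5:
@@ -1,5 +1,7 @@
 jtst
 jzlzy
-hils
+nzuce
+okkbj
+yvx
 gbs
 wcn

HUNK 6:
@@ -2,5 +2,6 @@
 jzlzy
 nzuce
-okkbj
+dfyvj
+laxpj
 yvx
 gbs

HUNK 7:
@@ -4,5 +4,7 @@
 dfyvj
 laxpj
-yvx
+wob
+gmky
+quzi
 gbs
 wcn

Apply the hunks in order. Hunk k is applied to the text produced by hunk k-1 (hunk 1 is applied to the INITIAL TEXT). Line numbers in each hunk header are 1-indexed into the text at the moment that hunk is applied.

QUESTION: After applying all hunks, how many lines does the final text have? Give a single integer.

Hunk 1: at line 1 remove [zxh,ytrgc,zwhht] add [liq,kzy,bvyk] -> 6 lines: jtst liq kzy bvyk ffbh vcsty
Hunk 2: at line 1 remove [kzy,bvyk] add [kdwp,mlue] -> 6 lines: jtst liq kdwp mlue ffbh vcsty
Hunk 3: at line 1 remove [liq] add [jzlzy,hils,gbs] -> 8 lines: jtst jzlzy hils gbs kdwp mlue ffbh vcsty
Hunk 4: at line 4 remove [kdwp,mlue,ffbh] add [wcn,ivhw] -> 7 lines: jtst jzlzy hils gbs wcn ivhw vcsty
Hunk 5: at line 1 remove [hils] add [nzuce,okkbj,yvx] -> 9 lines: jtst jzlzy nzuce okkbj yvx gbs wcn ivhw vcsty
Hunk 6: at line 2 remove [okkbj] add [dfyvj,laxpj] -> 10 lines: jtst jzlzy nzuce dfyvj laxpj yvx gbs wcn ivhw vcsty
Hunk 7: at line 4 remove [yvx] add [wob,gmky,quzi] -> 12 lines: jtst jzlzy nzuce dfyvj laxpj wob gmky quzi gbs wcn ivhw vcsty
Final line count: 12

Answer: 12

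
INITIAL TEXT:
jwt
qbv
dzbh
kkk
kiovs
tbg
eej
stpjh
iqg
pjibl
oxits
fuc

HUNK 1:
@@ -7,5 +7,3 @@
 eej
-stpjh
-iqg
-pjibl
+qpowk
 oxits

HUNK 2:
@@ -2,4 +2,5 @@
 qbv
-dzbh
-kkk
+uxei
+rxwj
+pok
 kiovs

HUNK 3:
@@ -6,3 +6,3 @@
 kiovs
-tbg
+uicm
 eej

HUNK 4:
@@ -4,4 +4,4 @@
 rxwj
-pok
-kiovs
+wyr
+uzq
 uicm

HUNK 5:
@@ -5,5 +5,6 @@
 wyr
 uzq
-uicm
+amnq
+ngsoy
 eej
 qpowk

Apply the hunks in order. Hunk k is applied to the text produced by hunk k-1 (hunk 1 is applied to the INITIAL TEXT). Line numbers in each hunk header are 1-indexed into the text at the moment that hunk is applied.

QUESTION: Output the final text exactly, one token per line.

Hunk 1: at line 7 remove [stpjh,iqg,pjibl] add [qpowk] -> 10 lines: jwt qbv dzbh kkk kiovs tbg eej qpowk oxits fuc
Hunk 2: at line 2 remove [dzbh,kkk] add [uxei,rxwj,pok] -> 11 lines: jwt qbv uxei rxwj pok kiovs tbg eej qpowk oxits fuc
Hunk 3: at line 6 remove [tbg] add [uicm] -> 11 lines: jwt qbv uxei rxwj pok kiovs uicm eej qpowk oxits fuc
Hunk 4: at line 4 remove [pok,kiovs] add [wyr,uzq] -> 11 lines: jwt qbv uxei rxwj wyr uzq uicm eej qpowk oxits fuc
Hunk 5: at line 5 remove [uicm] add [amnq,ngsoy] -> 12 lines: jwt qbv uxei rxwj wyr uzq amnq ngsoy eej qpowk oxits fuc

Answer: jwt
qbv
uxei
rxwj
wyr
uzq
amnq
ngsoy
eej
qpowk
oxits
fuc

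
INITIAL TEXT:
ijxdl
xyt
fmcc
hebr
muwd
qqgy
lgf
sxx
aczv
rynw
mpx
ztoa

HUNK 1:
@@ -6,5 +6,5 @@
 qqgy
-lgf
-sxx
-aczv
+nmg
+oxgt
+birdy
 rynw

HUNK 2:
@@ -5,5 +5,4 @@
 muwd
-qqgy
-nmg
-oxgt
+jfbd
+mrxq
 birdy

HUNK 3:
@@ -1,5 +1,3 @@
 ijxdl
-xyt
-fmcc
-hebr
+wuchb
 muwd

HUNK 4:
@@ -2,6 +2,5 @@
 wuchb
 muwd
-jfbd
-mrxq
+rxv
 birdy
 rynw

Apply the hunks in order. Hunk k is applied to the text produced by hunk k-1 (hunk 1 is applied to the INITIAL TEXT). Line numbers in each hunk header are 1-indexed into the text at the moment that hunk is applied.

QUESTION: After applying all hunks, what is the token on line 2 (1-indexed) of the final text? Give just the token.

Hunk 1: at line 6 remove [lgf,sxx,aczv] add [nmg,oxgt,birdy] -> 12 lines: ijxdl xyt fmcc hebr muwd qqgy nmg oxgt birdy rynw mpx ztoa
Hunk 2: at line 5 remove [qqgy,nmg,oxgt] add [jfbd,mrxq] -> 11 lines: ijxdl xyt fmcc hebr muwd jfbd mrxq birdy rynw mpx ztoa
Hunk 3: at line 1 remove [xyt,fmcc,hebr] add [wuchb] -> 9 lines: ijxdl wuchb muwd jfbd mrxq birdy rynw mpx ztoa
Hunk 4: at line 2 remove [jfbd,mrxq] add [rxv] -> 8 lines: ijxdl wuchb muwd rxv birdy rynw mpx ztoa
Final line 2: wuchb

Answer: wuchb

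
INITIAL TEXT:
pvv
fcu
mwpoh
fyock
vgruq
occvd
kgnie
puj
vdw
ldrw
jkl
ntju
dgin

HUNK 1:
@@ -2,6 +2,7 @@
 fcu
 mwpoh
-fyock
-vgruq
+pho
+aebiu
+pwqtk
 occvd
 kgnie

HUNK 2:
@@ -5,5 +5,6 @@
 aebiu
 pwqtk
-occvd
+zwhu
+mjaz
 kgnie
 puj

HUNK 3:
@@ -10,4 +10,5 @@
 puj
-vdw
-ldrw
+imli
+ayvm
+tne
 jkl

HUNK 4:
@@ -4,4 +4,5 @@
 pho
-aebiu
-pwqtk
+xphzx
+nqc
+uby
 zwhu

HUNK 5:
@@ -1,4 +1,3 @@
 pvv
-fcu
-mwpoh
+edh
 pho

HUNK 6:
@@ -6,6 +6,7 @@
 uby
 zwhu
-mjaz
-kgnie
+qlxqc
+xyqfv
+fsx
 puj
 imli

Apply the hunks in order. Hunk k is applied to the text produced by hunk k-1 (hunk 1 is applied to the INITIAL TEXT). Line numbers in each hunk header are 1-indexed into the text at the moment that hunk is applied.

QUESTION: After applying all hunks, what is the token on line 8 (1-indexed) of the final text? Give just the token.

Hunk 1: at line 2 remove [fyock,vgruq] add [pho,aebiu,pwqtk] -> 14 lines: pvv fcu mwpoh pho aebiu pwqtk occvd kgnie puj vdw ldrw jkl ntju dgin
Hunk 2: at line 5 remove [occvd] add [zwhu,mjaz] -> 15 lines: pvv fcu mwpoh pho aebiu pwqtk zwhu mjaz kgnie puj vdw ldrw jkl ntju dgin
Hunk 3: at line 10 remove [vdw,ldrw] add [imli,ayvm,tne] -> 16 lines: pvv fcu mwpoh pho aebiu pwqtk zwhu mjaz kgnie puj imli ayvm tne jkl ntju dgin
Hunk 4: at line 4 remove [aebiu,pwqtk] add [xphzx,nqc,uby] -> 17 lines: pvv fcu mwpoh pho xphzx nqc uby zwhu mjaz kgnie puj imli ayvm tne jkl ntju dgin
Hunk 5: at line 1 remove [fcu,mwpoh] add [edh] -> 16 lines: pvv edh pho xphzx nqc uby zwhu mjaz kgnie puj imli ayvm tne jkl ntju dgin
Hunk 6: at line 6 remove [mjaz,kgnie] add [qlxqc,xyqfv,fsx] -> 17 lines: pvv edh pho xphzx nqc uby zwhu qlxqc xyqfv fsx puj imli ayvm tne jkl ntju dgin
Final line 8: qlxqc

Answer: qlxqc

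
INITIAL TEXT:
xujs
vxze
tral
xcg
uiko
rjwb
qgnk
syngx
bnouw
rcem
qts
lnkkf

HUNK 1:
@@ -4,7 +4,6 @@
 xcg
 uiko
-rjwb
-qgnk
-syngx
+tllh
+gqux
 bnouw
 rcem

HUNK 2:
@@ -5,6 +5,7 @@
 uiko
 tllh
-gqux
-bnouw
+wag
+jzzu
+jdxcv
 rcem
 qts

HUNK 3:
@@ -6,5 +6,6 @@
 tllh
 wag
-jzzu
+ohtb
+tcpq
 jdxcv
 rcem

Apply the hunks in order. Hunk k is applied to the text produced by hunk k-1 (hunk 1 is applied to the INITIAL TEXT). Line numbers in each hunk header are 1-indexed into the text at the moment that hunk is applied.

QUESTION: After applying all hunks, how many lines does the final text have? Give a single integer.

Answer: 13

Derivation:
Hunk 1: at line 4 remove [rjwb,qgnk,syngx] add [tllh,gqux] -> 11 lines: xujs vxze tral xcg uiko tllh gqux bnouw rcem qts lnkkf
Hunk 2: at line 5 remove [gqux,bnouw] add [wag,jzzu,jdxcv] -> 12 lines: xujs vxze tral xcg uiko tllh wag jzzu jdxcv rcem qts lnkkf
Hunk 3: at line 6 remove [jzzu] add [ohtb,tcpq] -> 13 lines: xujs vxze tral xcg uiko tllh wag ohtb tcpq jdxcv rcem qts lnkkf
Final line count: 13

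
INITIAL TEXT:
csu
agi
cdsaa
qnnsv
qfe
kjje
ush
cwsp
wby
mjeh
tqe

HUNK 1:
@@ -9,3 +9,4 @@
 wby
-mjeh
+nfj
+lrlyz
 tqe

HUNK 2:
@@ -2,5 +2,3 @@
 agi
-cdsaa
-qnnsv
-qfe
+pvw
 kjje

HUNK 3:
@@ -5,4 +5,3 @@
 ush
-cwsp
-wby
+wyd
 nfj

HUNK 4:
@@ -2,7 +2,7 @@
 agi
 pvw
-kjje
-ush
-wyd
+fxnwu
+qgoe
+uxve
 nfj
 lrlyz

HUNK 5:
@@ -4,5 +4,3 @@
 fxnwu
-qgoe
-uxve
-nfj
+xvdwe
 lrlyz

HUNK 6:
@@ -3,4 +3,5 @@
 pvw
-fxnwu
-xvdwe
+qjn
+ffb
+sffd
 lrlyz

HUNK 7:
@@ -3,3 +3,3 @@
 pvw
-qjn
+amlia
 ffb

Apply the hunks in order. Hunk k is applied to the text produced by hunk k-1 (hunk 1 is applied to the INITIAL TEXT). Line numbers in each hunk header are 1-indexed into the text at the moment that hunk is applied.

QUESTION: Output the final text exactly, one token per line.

Answer: csu
agi
pvw
amlia
ffb
sffd
lrlyz
tqe

Derivation:
Hunk 1: at line 9 remove [mjeh] add [nfj,lrlyz] -> 12 lines: csu agi cdsaa qnnsv qfe kjje ush cwsp wby nfj lrlyz tqe
Hunk 2: at line 2 remove [cdsaa,qnnsv,qfe] add [pvw] -> 10 lines: csu agi pvw kjje ush cwsp wby nfj lrlyz tqe
Hunk 3: at line 5 remove [cwsp,wby] add [wyd] -> 9 lines: csu agi pvw kjje ush wyd nfj lrlyz tqe
Hunk 4: at line 2 remove [kjje,ush,wyd] add [fxnwu,qgoe,uxve] -> 9 lines: csu agi pvw fxnwu qgoe uxve nfj lrlyz tqe
Hunk 5: at line 4 remove [qgoe,uxve,nfj] add [xvdwe] -> 7 lines: csu agi pvw fxnwu xvdwe lrlyz tqe
Hunk 6: at line 3 remove [fxnwu,xvdwe] add [qjn,ffb,sffd] -> 8 lines: csu agi pvw qjn ffb sffd lrlyz tqe
Hunk 7: at line 3 remove [qjn] add [amlia] -> 8 lines: csu agi pvw amlia ffb sffd lrlyz tqe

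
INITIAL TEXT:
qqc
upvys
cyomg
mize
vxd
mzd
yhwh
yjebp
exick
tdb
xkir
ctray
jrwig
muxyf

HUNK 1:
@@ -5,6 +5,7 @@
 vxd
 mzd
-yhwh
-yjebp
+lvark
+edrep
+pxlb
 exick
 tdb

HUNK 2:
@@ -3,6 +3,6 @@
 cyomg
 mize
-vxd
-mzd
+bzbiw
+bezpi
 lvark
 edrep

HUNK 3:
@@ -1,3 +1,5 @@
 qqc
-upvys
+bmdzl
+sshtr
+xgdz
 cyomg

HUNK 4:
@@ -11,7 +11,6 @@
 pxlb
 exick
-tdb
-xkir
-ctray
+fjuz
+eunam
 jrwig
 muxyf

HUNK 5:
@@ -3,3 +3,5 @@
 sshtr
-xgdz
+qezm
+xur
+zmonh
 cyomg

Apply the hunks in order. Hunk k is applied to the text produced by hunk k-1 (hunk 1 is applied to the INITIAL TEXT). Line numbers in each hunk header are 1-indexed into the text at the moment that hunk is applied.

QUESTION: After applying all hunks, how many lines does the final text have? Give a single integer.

Hunk 1: at line 5 remove [yhwh,yjebp] add [lvark,edrep,pxlb] -> 15 lines: qqc upvys cyomg mize vxd mzd lvark edrep pxlb exick tdb xkir ctray jrwig muxyf
Hunk 2: at line 3 remove [vxd,mzd] add [bzbiw,bezpi] -> 15 lines: qqc upvys cyomg mize bzbiw bezpi lvark edrep pxlb exick tdb xkir ctray jrwig muxyf
Hunk 3: at line 1 remove [upvys] add [bmdzl,sshtr,xgdz] -> 17 lines: qqc bmdzl sshtr xgdz cyomg mize bzbiw bezpi lvark edrep pxlb exick tdb xkir ctray jrwig muxyf
Hunk 4: at line 11 remove [tdb,xkir,ctray] add [fjuz,eunam] -> 16 lines: qqc bmdzl sshtr xgdz cyomg mize bzbiw bezpi lvark edrep pxlb exick fjuz eunam jrwig muxyf
Hunk 5: at line 3 remove [xgdz] add [qezm,xur,zmonh] -> 18 lines: qqc bmdzl sshtr qezm xur zmonh cyomg mize bzbiw bezpi lvark edrep pxlb exick fjuz eunam jrwig muxyf
Final line count: 18

Answer: 18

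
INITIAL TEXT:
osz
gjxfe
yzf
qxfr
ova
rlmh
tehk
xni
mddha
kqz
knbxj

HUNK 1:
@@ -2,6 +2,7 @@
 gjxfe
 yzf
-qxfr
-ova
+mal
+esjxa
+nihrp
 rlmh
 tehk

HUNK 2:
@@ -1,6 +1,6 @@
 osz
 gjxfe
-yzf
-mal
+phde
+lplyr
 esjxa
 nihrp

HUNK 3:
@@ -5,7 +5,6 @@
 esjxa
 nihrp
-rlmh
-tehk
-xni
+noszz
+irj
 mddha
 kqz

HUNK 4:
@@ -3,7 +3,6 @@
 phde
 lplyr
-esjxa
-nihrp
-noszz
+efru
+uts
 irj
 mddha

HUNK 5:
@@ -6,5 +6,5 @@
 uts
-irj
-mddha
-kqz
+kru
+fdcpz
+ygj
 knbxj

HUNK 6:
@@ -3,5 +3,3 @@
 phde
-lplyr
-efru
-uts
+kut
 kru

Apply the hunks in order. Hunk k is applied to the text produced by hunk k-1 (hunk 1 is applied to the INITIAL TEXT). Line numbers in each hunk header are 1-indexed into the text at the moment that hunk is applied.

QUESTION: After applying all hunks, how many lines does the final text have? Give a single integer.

Answer: 8

Derivation:
Hunk 1: at line 2 remove [qxfr,ova] add [mal,esjxa,nihrp] -> 12 lines: osz gjxfe yzf mal esjxa nihrp rlmh tehk xni mddha kqz knbxj
Hunk 2: at line 1 remove [yzf,mal] add [phde,lplyr] -> 12 lines: osz gjxfe phde lplyr esjxa nihrp rlmh tehk xni mddha kqz knbxj
Hunk 3: at line 5 remove [rlmh,tehk,xni] add [noszz,irj] -> 11 lines: osz gjxfe phde lplyr esjxa nihrp noszz irj mddha kqz knbxj
Hunk 4: at line 3 remove [esjxa,nihrp,noszz] add [efru,uts] -> 10 lines: osz gjxfe phde lplyr efru uts irj mddha kqz knbxj
Hunk 5: at line 6 remove [irj,mddha,kqz] add [kru,fdcpz,ygj] -> 10 lines: osz gjxfe phde lplyr efru uts kru fdcpz ygj knbxj
Hunk 6: at line 3 remove [lplyr,efru,uts] add [kut] -> 8 lines: osz gjxfe phde kut kru fdcpz ygj knbxj
Final line count: 8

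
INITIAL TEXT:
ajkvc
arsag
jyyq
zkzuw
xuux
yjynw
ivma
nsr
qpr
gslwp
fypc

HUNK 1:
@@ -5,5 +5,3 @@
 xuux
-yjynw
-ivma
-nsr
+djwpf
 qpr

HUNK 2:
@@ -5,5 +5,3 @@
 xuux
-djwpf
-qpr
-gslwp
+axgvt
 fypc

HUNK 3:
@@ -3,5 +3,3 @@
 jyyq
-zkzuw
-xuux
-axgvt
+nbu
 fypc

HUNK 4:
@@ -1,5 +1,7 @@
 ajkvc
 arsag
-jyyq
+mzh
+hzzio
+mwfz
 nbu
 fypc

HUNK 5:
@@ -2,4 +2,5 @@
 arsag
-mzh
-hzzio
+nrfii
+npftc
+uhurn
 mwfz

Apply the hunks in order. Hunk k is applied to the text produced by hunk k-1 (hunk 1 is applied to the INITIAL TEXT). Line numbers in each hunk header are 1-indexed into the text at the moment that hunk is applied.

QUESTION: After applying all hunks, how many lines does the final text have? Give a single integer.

Answer: 8

Derivation:
Hunk 1: at line 5 remove [yjynw,ivma,nsr] add [djwpf] -> 9 lines: ajkvc arsag jyyq zkzuw xuux djwpf qpr gslwp fypc
Hunk 2: at line 5 remove [djwpf,qpr,gslwp] add [axgvt] -> 7 lines: ajkvc arsag jyyq zkzuw xuux axgvt fypc
Hunk 3: at line 3 remove [zkzuw,xuux,axgvt] add [nbu] -> 5 lines: ajkvc arsag jyyq nbu fypc
Hunk 4: at line 1 remove [jyyq] add [mzh,hzzio,mwfz] -> 7 lines: ajkvc arsag mzh hzzio mwfz nbu fypc
Hunk 5: at line 2 remove [mzh,hzzio] add [nrfii,npftc,uhurn] -> 8 lines: ajkvc arsag nrfii npftc uhurn mwfz nbu fypc
Final line count: 8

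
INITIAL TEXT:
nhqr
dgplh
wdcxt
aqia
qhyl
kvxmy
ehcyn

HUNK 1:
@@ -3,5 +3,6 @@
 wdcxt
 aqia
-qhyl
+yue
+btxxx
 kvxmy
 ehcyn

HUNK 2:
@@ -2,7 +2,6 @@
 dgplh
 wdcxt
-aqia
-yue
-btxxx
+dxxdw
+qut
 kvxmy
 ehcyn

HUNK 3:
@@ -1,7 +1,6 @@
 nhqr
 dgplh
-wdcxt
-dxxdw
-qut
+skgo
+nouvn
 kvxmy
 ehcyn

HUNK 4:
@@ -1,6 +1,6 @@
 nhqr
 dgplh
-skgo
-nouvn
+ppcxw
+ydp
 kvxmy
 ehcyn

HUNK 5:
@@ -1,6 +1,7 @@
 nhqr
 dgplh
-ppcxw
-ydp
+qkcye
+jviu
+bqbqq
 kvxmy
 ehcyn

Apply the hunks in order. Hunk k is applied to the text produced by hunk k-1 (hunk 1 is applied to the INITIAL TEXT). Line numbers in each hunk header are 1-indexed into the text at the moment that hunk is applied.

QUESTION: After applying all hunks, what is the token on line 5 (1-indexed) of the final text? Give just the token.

Answer: bqbqq

Derivation:
Hunk 1: at line 3 remove [qhyl] add [yue,btxxx] -> 8 lines: nhqr dgplh wdcxt aqia yue btxxx kvxmy ehcyn
Hunk 2: at line 2 remove [aqia,yue,btxxx] add [dxxdw,qut] -> 7 lines: nhqr dgplh wdcxt dxxdw qut kvxmy ehcyn
Hunk 3: at line 1 remove [wdcxt,dxxdw,qut] add [skgo,nouvn] -> 6 lines: nhqr dgplh skgo nouvn kvxmy ehcyn
Hunk 4: at line 1 remove [skgo,nouvn] add [ppcxw,ydp] -> 6 lines: nhqr dgplh ppcxw ydp kvxmy ehcyn
Hunk 5: at line 1 remove [ppcxw,ydp] add [qkcye,jviu,bqbqq] -> 7 lines: nhqr dgplh qkcye jviu bqbqq kvxmy ehcyn
Final line 5: bqbqq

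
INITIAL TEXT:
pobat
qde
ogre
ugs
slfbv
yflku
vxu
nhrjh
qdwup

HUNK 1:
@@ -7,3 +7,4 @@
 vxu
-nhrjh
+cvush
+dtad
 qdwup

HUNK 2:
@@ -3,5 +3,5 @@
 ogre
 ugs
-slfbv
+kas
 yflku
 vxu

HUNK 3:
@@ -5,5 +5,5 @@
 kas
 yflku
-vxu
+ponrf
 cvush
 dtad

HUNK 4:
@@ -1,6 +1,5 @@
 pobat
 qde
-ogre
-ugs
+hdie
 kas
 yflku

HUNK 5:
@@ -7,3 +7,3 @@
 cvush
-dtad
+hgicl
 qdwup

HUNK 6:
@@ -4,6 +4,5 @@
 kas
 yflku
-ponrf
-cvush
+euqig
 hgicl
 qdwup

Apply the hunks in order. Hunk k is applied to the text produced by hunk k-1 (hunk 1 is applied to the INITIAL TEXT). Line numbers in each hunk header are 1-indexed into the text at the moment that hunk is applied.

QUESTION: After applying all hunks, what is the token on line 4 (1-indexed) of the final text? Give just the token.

Answer: kas

Derivation:
Hunk 1: at line 7 remove [nhrjh] add [cvush,dtad] -> 10 lines: pobat qde ogre ugs slfbv yflku vxu cvush dtad qdwup
Hunk 2: at line 3 remove [slfbv] add [kas] -> 10 lines: pobat qde ogre ugs kas yflku vxu cvush dtad qdwup
Hunk 3: at line 5 remove [vxu] add [ponrf] -> 10 lines: pobat qde ogre ugs kas yflku ponrf cvush dtad qdwup
Hunk 4: at line 1 remove [ogre,ugs] add [hdie] -> 9 lines: pobat qde hdie kas yflku ponrf cvush dtad qdwup
Hunk 5: at line 7 remove [dtad] add [hgicl] -> 9 lines: pobat qde hdie kas yflku ponrf cvush hgicl qdwup
Hunk 6: at line 4 remove [ponrf,cvush] add [euqig] -> 8 lines: pobat qde hdie kas yflku euqig hgicl qdwup
Final line 4: kas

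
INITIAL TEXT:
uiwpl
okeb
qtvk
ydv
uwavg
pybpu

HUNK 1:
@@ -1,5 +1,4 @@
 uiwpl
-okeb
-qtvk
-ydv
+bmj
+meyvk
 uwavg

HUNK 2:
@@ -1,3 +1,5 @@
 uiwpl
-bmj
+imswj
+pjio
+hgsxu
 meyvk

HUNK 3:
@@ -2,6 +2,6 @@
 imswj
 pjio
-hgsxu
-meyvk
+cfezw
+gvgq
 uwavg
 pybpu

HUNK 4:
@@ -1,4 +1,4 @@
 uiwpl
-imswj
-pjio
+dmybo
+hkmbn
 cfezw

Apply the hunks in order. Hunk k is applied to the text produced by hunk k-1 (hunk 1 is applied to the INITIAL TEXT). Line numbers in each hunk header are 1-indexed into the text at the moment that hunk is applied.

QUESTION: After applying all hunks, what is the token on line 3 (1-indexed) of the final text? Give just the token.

Hunk 1: at line 1 remove [okeb,qtvk,ydv] add [bmj,meyvk] -> 5 lines: uiwpl bmj meyvk uwavg pybpu
Hunk 2: at line 1 remove [bmj] add [imswj,pjio,hgsxu] -> 7 lines: uiwpl imswj pjio hgsxu meyvk uwavg pybpu
Hunk 3: at line 2 remove [hgsxu,meyvk] add [cfezw,gvgq] -> 7 lines: uiwpl imswj pjio cfezw gvgq uwavg pybpu
Hunk 4: at line 1 remove [imswj,pjio] add [dmybo,hkmbn] -> 7 lines: uiwpl dmybo hkmbn cfezw gvgq uwavg pybpu
Final line 3: hkmbn

Answer: hkmbn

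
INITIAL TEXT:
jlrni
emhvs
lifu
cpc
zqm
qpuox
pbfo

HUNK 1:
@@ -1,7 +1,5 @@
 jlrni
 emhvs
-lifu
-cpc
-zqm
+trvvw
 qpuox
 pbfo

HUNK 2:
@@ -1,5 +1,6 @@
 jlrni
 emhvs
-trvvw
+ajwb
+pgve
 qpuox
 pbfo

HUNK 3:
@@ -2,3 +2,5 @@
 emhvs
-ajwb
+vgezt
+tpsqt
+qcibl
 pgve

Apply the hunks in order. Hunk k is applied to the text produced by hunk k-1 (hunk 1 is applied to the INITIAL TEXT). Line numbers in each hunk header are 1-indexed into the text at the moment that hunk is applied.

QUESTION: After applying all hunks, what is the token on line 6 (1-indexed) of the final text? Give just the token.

Hunk 1: at line 1 remove [lifu,cpc,zqm] add [trvvw] -> 5 lines: jlrni emhvs trvvw qpuox pbfo
Hunk 2: at line 1 remove [trvvw] add [ajwb,pgve] -> 6 lines: jlrni emhvs ajwb pgve qpuox pbfo
Hunk 3: at line 2 remove [ajwb] add [vgezt,tpsqt,qcibl] -> 8 lines: jlrni emhvs vgezt tpsqt qcibl pgve qpuox pbfo
Final line 6: pgve

Answer: pgve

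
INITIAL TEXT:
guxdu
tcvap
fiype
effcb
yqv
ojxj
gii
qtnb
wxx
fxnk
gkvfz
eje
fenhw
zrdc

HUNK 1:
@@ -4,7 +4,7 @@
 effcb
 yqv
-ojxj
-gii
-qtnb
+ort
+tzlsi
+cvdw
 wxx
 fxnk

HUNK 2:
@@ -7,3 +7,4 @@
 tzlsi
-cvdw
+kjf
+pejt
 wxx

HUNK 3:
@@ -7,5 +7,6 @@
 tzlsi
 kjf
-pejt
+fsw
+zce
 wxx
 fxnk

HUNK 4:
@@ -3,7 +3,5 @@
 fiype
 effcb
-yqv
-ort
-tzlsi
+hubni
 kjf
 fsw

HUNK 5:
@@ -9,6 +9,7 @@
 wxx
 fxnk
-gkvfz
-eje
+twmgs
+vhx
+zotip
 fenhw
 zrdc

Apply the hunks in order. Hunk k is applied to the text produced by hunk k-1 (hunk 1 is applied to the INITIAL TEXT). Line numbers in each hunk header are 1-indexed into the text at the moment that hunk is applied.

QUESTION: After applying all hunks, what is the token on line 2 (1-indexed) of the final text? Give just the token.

Hunk 1: at line 4 remove [ojxj,gii,qtnb] add [ort,tzlsi,cvdw] -> 14 lines: guxdu tcvap fiype effcb yqv ort tzlsi cvdw wxx fxnk gkvfz eje fenhw zrdc
Hunk 2: at line 7 remove [cvdw] add [kjf,pejt] -> 15 lines: guxdu tcvap fiype effcb yqv ort tzlsi kjf pejt wxx fxnk gkvfz eje fenhw zrdc
Hunk 3: at line 7 remove [pejt] add [fsw,zce] -> 16 lines: guxdu tcvap fiype effcb yqv ort tzlsi kjf fsw zce wxx fxnk gkvfz eje fenhw zrdc
Hunk 4: at line 3 remove [yqv,ort,tzlsi] add [hubni] -> 14 lines: guxdu tcvap fiype effcb hubni kjf fsw zce wxx fxnk gkvfz eje fenhw zrdc
Hunk 5: at line 9 remove [gkvfz,eje] add [twmgs,vhx,zotip] -> 15 lines: guxdu tcvap fiype effcb hubni kjf fsw zce wxx fxnk twmgs vhx zotip fenhw zrdc
Final line 2: tcvap

Answer: tcvap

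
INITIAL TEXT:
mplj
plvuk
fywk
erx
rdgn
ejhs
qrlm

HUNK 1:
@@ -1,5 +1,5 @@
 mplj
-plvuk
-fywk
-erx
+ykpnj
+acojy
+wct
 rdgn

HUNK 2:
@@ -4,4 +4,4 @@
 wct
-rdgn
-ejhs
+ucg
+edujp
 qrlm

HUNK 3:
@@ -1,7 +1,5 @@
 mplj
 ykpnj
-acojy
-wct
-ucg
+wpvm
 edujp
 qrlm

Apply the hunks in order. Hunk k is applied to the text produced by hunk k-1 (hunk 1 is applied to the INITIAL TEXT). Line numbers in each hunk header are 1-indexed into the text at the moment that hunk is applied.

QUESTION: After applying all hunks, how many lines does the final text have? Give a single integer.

Hunk 1: at line 1 remove [plvuk,fywk,erx] add [ykpnj,acojy,wct] -> 7 lines: mplj ykpnj acojy wct rdgn ejhs qrlm
Hunk 2: at line 4 remove [rdgn,ejhs] add [ucg,edujp] -> 7 lines: mplj ykpnj acojy wct ucg edujp qrlm
Hunk 3: at line 1 remove [acojy,wct,ucg] add [wpvm] -> 5 lines: mplj ykpnj wpvm edujp qrlm
Final line count: 5

Answer: 5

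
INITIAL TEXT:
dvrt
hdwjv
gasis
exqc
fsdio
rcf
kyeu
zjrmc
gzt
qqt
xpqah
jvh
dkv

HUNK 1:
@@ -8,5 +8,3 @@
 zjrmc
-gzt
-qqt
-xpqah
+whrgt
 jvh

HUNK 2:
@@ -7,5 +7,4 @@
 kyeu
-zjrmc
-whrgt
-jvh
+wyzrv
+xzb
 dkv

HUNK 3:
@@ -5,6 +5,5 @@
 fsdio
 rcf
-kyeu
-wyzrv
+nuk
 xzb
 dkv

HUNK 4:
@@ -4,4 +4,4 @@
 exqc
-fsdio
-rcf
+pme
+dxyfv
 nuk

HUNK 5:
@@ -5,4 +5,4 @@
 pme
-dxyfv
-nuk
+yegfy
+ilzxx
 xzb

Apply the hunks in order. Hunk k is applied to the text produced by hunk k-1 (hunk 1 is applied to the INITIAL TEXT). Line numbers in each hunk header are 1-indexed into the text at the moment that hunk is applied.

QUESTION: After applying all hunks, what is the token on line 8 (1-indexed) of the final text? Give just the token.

Answer: xzb

Derivation:
Hunk 1: at line 8 remove [gzt,qqt,xpqah] add [whrgt] -> 11 lines: dvrt hdwjv gasis exqc fsdio rcf kyeu zjrmc whrgt jvh dkv
Hunk 2: at line 7 remove [zjrmc,whrgt,jvh] add [wyzrv,xzb] -> 10 lines: dvrt hdwjv gasis exqc fsdio rcf kyeu wyzrv xzb dkv
Hunk 3: at line 5 remove [kyeu,wyzrv] add [nuk] -> 9 lines: dvrt hdwjv gasis exqc fsdio rcf nuk xzb dkv
Hunk 4: at line 4 remove [fsdio,rcf] add [pme,dxyfv] -> 9 lines: dvrt hdwjv gasis exqc pme dxyfv nuk xzb dkv
Hunk 5: at line 5 remove [dxyfv,nuk] add [yegfy,ilzxx] -> 9 lines: dvrt hdwjv gasis exqc pme yegfy ilzxx xzb dkv
Final line 8: xzb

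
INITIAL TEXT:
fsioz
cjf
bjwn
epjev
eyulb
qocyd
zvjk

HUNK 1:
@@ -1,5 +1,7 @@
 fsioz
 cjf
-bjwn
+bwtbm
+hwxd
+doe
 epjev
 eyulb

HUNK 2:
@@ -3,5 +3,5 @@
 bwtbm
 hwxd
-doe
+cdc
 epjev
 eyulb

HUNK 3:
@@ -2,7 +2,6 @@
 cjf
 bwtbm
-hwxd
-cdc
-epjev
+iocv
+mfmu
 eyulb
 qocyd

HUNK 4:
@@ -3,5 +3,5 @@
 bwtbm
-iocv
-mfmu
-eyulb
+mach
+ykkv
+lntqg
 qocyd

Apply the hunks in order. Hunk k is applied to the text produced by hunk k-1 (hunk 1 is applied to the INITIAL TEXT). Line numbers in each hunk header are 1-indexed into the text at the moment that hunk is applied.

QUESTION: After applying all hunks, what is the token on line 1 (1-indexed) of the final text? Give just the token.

Answer: fsioz

Derivation:
Hunk 1: at line 1 remove [bjwn] add [bwtbm,hwxd,doe] -> 9 lines: fsioz cjf bwtbm hwxd doe epjev eyulb qocyd zvjk
Hunk 2: at line 3 remove [doe] add [cdc] -> 9 lines: fsioz cjf bwtbm hwxd cdc epjev eyulb qocyd zvjk
Hunk 3: at line 2 remove [hwxd,cdc,epjev] add [iocv,mfmu] -> 8 lines: fsioz cjf bwtbm iocv mfmu eyulb qocyd zvjk
Hunk 4: at line 3 remove [iocv,mfmu,eyulb] add [mach,ykkv,lntqg] -> 8 lines: fsioz cjf bwtbm mach ykkv lntqg qocyd zvjk
Final line 1: fsioz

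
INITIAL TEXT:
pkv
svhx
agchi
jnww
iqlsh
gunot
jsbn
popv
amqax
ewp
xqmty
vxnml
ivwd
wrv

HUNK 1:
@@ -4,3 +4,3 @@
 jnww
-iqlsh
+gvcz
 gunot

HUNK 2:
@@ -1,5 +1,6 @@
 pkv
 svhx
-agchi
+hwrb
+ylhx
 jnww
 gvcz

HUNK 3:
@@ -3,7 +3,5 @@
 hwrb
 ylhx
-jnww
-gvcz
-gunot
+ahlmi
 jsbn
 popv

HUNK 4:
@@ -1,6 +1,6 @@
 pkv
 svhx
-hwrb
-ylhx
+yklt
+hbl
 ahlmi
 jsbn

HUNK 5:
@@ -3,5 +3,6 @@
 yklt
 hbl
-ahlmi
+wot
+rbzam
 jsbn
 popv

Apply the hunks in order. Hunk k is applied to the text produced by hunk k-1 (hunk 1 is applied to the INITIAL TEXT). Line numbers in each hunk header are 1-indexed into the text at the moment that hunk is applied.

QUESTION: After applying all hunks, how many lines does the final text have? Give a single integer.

Hunk 1: at line 4 remove [iqlsh] add [gvcz] -> 14 lines: pkv svhx agchi jnww gvcz gunot jsbn popv amqax ewp xqmty vxnml ivwd wrv
Hunk 2: at line 1 remove [agchi] add [hwrb,ylhx] -> 15 lines: pkv svhx hwrb ylhx jnww gvcz gunot jsbn popv amqax ewp xqmty vxnml ivwd wrv
Hunk 3: at line 3 remove [jnww,gvcz,gunot] add [ahlmi] -> 13 lines: pkv svhx hwrb ylhx ahlmi jsbn popv amqax ewp xqmty vxnml ivwd wrv
Hunk 4: at line 1 remove [hwrb,ylhx] add [yklt,hbl] -> 13 lines: pkv svhx yklt hbl ahlmi jsbn popv amqax ewp xqmty vxnml ivwd wrv
Hunk 5: at line 3 remove [ahlmi] add [wot,rbzam] -> 14 lines: pkv svhx yklt hbl wot rbzam jsbn popv amqax ewp xqmty vxnml ivwd wrv
Final line count: 14

Answer: 14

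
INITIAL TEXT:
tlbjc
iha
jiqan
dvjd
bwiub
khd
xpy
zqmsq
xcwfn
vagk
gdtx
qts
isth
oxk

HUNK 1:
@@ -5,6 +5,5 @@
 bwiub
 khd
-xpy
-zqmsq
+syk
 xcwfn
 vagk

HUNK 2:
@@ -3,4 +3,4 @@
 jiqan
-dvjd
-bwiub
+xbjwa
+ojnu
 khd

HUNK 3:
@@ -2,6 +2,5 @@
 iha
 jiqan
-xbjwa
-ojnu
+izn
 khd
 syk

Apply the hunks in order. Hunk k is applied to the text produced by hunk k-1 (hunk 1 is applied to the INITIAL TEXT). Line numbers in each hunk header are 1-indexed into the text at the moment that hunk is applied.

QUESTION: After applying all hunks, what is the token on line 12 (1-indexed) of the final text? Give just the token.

Answer: oxk

Derivation:
Hunk 1: at line 5 remove [xpy,zqmsq] add [syk] -> 13 lines: tlbjc iha jiqan dvjd bwiub khd syk xcwfn vagk gdtx qts isth oxk
Hunk 2: at line 3 remove [dvjd,bwiub] add [xbjwa,ojnu] -> 13 lines: tlbjc iha jiqan xbjwa ojnu khd syk xcwfn vagk gdtx qts isth oxk
Hunk 3: at line 2 remove [xbjwa,ojnu] add [izn] -> 12 lines: tlbjc iha jiqan izn khd syk xcwfn vagk gdtx qts isth oxk
Final line 12: oxk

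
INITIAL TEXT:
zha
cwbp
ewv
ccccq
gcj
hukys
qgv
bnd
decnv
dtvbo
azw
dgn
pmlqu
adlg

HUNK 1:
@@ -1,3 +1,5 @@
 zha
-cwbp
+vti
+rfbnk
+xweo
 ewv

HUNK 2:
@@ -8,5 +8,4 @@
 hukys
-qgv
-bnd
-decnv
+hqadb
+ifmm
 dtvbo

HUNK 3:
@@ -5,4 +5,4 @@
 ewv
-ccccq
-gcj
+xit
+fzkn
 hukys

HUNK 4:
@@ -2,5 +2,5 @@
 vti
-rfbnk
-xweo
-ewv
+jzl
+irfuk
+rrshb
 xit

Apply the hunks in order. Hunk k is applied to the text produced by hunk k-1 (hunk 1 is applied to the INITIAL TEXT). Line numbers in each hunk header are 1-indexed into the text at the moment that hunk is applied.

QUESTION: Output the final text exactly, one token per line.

Hunk 1: at line 1 remove [cwbp] add [vti,rfbnk,xweo] -> 16 lines: zha vti rfbnk xweo ewv ccccq gcj hukys qgv bnd decnv dtvbo azw dgn pmlqu adlg
Hunk 2: at line 8 remove [qgv,bnd,decnv] add [hqadb,ifmm] -> 15 lines: zha vti rfbnk xweo ewv ccccq gcj hukys hqadb ifmm dtvbo azw dgn pmlqu adlg
Hunk 3: at line 5 remove [ccccq,gcj] add [xit,fzkn] -> 15 lines: zha vti rfbnk xweo ewv xit fzkn hukys hqadb ifmm dtvbo azw dgn pmlqu adlg
Hunk 4: at line 2 remove [rfbnk,xweo,ewv] add [jzl,irfuk,rrshb] -> 15 lines: zha vti jzl irfuk rrshb xit fzkn hukys hqadb ifmm dtvbo azw dgn pmlqu adlg

Answer: zha
vti
jzl
irfuk
rrshb
xit
fzkn
hukys
hqadb
ifmm
dtvbo
azw
dgn
pmlqu
adlg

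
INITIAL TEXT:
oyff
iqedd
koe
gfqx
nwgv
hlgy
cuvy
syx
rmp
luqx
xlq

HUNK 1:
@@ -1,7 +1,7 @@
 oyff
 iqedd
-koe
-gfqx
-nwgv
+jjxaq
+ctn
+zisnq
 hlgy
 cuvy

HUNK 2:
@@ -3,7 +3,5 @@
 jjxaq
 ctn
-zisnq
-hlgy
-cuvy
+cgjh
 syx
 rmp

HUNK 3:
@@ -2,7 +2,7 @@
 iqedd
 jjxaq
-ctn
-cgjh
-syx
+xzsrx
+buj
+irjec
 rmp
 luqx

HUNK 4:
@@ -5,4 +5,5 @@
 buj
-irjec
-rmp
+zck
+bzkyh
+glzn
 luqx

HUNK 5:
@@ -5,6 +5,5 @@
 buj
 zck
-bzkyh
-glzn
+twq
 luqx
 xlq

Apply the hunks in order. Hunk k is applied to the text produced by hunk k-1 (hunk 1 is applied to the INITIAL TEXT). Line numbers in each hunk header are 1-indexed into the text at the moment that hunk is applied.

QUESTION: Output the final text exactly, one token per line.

Hunk 1: at line 1 remove [koe,gfqx,nwgv] add [jjxaq,ctn,zisnq] -> 11 lines: oyff iqedd jjxaq ctn zisnq hlgy cuvy syx rmp luqx xlq
Hunk 2: at line 3 remove [zisnq,hlgy,cuvy] add [cgjh] -> 9 lines: oyff iqedd jjxaq ctn cgjh syx rmp luqx xlq
Hunk 3: at line 2 remove [ctn,cgjh,syx] add [xzsrx,buj,irjec] -> 9 lines: oyff iqedd jjxaq xzsrx buj irjec rmp luqx xlq
Hunk 4: at line 5 remove [irjec,rmp] add [zck,bzkyh,glzn] -> 10 lines: oyff iqedd jjxaq xzsrx buj zck bzkyh glzn luqx xlq
Hunk 5: at line 5 remove [bzkyh,glzn] add [twq] -> 9 lines: oyff iqedd jjxaq xzsrx buj zck twq luqx xlq

Answer: oyff
iqedd
jjxaq
xzsrx
buj
zck
twq
luqx
xlq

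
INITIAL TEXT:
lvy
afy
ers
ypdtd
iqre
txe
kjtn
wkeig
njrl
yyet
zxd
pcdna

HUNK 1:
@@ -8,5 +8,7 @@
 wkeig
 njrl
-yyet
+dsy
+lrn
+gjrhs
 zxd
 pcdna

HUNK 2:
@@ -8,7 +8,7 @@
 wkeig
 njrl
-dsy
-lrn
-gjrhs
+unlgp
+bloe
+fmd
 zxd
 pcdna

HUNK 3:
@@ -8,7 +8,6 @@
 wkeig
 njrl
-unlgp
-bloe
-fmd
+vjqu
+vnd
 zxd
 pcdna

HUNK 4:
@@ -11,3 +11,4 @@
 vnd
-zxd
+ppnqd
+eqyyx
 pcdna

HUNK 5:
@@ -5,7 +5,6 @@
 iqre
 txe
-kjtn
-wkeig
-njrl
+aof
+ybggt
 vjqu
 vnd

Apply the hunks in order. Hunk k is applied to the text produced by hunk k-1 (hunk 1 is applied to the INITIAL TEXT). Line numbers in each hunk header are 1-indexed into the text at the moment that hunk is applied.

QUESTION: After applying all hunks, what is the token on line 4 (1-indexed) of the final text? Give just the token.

Answer: ypdtd

Derivation:
Hunk 1: at line 8 remove [yyet] add [dsy,lrn,gjrhs] -> 14 lines: lvy afy ers ypdtd iqre txe kjtn wkeig njrl dsy lrn gjrhs zxd pcdna
Hunk 2: at line 8 remove [dsy,lrn,gjrhs] add [unlgp,bloe,fmd] -> 14 lines: lvy afy ers ypdtd iqre txe kjtn wkeig njrl unlgp bloe fmd zxd pcdna
Hunk 3: at line 8 remove [unlgp,bloe,fmd] add [vjqu,vnd] -> 13 lines: lvy afy ers ypdtd iqre txe kjtn wkeig njrl vjqu vnd zxd pcdna
Hunk 4: at line 11 remove [zxd] add [ppnqd,eqyyx] -> 14 lines: lvy afy ers ypdtd iqre txe kjtn wkeig njrl vjqu vnd ppnqd eqyyx pcdna
Hunk 5: at line 5 remove [kjtn,wkeig,njrl] add [aof,ybggt] -> 13 lines: lvy afy ers ypdtd iqre txe aof ybggt vjqu vnd ppnqd eqyyx pcdna
Final line 4: ypdtd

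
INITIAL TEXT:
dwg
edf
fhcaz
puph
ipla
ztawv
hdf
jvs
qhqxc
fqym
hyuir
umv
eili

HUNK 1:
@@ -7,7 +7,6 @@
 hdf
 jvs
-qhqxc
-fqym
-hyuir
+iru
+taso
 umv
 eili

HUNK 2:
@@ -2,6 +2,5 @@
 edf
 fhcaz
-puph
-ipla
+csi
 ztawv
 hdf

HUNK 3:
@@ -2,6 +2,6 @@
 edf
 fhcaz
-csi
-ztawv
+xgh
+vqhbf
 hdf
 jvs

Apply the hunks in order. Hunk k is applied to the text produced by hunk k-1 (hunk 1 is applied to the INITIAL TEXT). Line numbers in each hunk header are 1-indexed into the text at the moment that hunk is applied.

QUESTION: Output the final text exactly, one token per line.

Answer: dwg
edf
fhcaz
xgh
vqhbf
hdf
jvs
iru
taso
umv
eili

Derivation:
Hunk 1: at line 7 remove [qhqxc,fqym,hyuir] add [iru,taso] -> 12 lines: dwg edf fhcaz puph ipla ztawv hdf jvs iru taso umv eili
Hunk 2: at line 2 remove [puph,ipla] add [csi] -> 11 lines: dwg edf fhcaz csi ztawv hdf jvs iru taso umv eili
Hunk 3: at line 2 remove [csi,ztawv] add [xgh,vqhbf] -> 11 lines: dwg edf fhcaz xgh vqhbf hdf jvs iru taso umv eili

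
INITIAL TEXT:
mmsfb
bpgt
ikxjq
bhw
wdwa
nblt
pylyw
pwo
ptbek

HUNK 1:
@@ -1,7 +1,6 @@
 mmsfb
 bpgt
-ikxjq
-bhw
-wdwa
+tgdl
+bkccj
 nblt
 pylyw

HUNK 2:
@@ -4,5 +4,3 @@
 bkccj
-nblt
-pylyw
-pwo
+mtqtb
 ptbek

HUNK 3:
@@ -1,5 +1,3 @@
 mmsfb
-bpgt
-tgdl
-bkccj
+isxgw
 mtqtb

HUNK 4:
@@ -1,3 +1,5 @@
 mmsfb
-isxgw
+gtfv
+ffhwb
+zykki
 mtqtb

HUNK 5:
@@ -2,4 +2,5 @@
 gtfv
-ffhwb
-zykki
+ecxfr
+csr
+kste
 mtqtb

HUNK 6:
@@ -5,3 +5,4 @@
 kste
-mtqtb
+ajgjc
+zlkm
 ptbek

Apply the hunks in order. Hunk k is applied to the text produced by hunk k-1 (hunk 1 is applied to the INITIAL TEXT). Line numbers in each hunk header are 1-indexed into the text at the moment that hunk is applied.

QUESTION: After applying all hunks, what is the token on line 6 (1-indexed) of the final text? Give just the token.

Answer: ajgjc

Derivation:
Hunk 1: at line 1 remove [ikxjq,bhw,wdwa] add [tgdl,bkccj] -> 8 lines: mmsfb bpgt tgdl bkccj nblt pylyw pwo ptbek
Hunk 2: at line 4 remove [nblt,pylyw,pwo] add [mtqtb] -> 6 lines: mmsfb bpgt tgdl bkccj mtqtb ptbek
Hunk 3: at line 1 remove [bpgt,tgdl,bkccj] add [isxgw] -> 4 lines: mmsfb isxgw mtqtb ptbek
Hunk 4: at line 1 remove [isxgw] add [gtfv,ffhwb,zykki] -> 6 lines: mmsfb gtfv ffhwb zykki mtqtb ptbek
Hunk 5: at line 2 remove [ffhwb,zykki] add [ecxfr,csr,kste] -> 7 lines: mmsfb gtfv ecxfr csr kste mtqtb ptbek
Hunk 6: at line 5 remove [mtqtb] add [ajgjc,zlkm] -> 8 lines: mmsfb gtfv ecxfr csr kste ajgjc zlkm ptbek
Final line 6: ajgjc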